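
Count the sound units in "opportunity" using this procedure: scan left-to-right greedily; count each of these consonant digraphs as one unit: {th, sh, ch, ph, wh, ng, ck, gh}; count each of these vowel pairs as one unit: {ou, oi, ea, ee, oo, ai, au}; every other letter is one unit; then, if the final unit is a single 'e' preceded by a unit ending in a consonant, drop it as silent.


Word: "opportunity" (11 letters)
Left-to-right scan:
  [1] 'o' (letter)
  [2] 'p' (letter)
  [3] 'p' (letter)
  [4] 'o' (letter)
  [5] 'r' (letter)
  [6] 't' (letter)
  [7] 'u' (letter)
  [8] 'n' (letter)
  [9] 'i' (letter)
  [10] 't' (letter)
  [11] 'y' (letter)
Units from scan: 11
Sound units = 11 units


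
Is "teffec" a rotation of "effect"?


Word: "effect", Candidate: "teffec"
Method: check if candidate is substring of word+word
"effecteffect" contains "teffec"? Yes
Is rotation = Yes


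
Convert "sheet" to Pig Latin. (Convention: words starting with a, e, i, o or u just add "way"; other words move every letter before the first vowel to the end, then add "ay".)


Word: "sheet"
Starts with consonant(s) → move to end, add 'ay'
Consonant cluster: "sh"
Pig Latin = "eetshay"


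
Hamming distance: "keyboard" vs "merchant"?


Comparing character by character (same length = 8):
  Pos 0: 'k' vs 'm' !=
  Pos 1: 'e' vs 'e' =
  Pos 2: 'y' vs 'r' !=
  Pos 3: 'b' vs 'c' !=
  Pos 4: 'o' vs 'h' !=
  Pos 5: 'a' vs 'a' =
  Pos 6: 'r' vs 'n' !=
  Pos 7: 'd' vs 't' !=
Hamming distance = 6


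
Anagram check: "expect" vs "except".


Word 1: "expect" → sorted: ceeptx
Word 2: "except" → sorted: ceeptx
Same letters? ceeptx == ceeptx
Anagram = Yes


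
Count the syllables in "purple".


Word: "purple"
Syllable breakdown: pur | ple
Counting: 2 parts
= 2 syllables


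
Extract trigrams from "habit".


Word: "habit" (length 5)
Number of trigrams = 5 - 3 + 1 = 3
  Position 0: "hab"
  Position 1: "abi"
  Position 2: "bit"
Trigrams = "hab", "abi", "bit"


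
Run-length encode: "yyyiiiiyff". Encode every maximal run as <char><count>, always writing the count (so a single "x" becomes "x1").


String: "yyyiiiiyff"
Scanning for consecutive runs:
  'y' x 3
  'i' x 4
  'y' x 1
  'f' x 2
RLE = "y3i4y1f2"


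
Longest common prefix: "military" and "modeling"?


Word 1: "military"
Word 2: "modeling"
Comparing from start:
  Pos 0: 'm' == 'm'
  Pos 1: 'i' != 'o' (stop)
LCP = "m" (length 1)


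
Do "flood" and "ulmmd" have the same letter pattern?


Pattern of "flood": [0, 1, 2, 2, 3]
Pattern of "ulmmd": [0, 1, 2, 2, 3]
Patterns match
Same pattern = Yes


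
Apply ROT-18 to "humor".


Word: "humor"
Shift: 18
Each letter → (letter + shift) mod 26:
  'h' (7) + 18 = 25 → 'z'
  'u' (20) + 18 = 12 → 'm'
  'm' (12) + 18 = 4 → 'e'
  'o' (14) + 18 = 6 → 'g'
  'r' (17) + 18 = 9 → 'j'
Result = "zmegj"


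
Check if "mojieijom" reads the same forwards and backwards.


Word: "mojieijom"
Reversed: "mojieijom"
Forward == Backward? mojieijom == mojieijom
Palindrome = Yes


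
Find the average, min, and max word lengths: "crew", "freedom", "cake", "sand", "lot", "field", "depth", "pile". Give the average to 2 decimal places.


Lengths: "crew"=4, "freedom"=7, "cake"=4, "sand"=4, "lot"=3, "field"=5, "depth"=5, "pile"=4
Sum = 36, Count = 8
Average = 36/8 = 4.50
= avg=4.50, min=3, max=7


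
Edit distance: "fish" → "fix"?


Word 1: "fish" (length 4)
Word 2: "fix" (length 3)
One optimal edit sequence (insert/delete/substitute each cost 1):
  1. keep 'f'
  2. keep 'i'
  3. delete 's'  (+1)
  4. substitute 'h' -> 'x'  (+1)
Total edit operations: 2
Edit distance = 2


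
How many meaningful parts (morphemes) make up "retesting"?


Word: "retesting"
Morphemes: re- | test | -ing
Each morpheme carries meaning
= 3 morphemes


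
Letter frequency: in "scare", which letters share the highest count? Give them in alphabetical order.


Word: "scare"
Letter counts:
  'a': 1
  'c': 1
  'e': 1
  'r': 1
  's': 1
Maximum count = 1
Most frequent = 'a', 'c', 'e', 'r', 's' (1 time each)


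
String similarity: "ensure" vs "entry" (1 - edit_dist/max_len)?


Word 1: "ensure" (length 6)
Word 2: "entry" (length 5)
One optimal edit sequence:
  1. keep 'e'
  2. keep 'n'
  3. delete 's'  (+1)
  4. substitute 'u' -> 't'  (+1)
  5. keep 'r'
  6. substitute 'e' -> 'y'  (+1)
Edit distance = 3
Max length = max(6, 5) = 6
Similarity = 1 - 3/6
= 0.5000


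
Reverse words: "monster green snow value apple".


Original: "monster green snow value apple"
Words (1..n): monster | green | snow | value | apple
Reversed (n..1): apple | value | snow | green | monster
Result = "apple value snow green monster"


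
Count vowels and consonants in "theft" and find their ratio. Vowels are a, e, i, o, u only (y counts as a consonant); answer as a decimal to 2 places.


Word: "theft"
Vowels (a,e,i,o,u): 1
Consonants: 4
Ratio = 1/4
= 0.25


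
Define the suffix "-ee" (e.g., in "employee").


Suffix: -ee
As in: employee -> employ + -ee
Meaning = one who receives


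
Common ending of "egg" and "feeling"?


Word 1: "egg"
Word 2: "feeling"
Comparing from end:
  Pos -1: 'g' == 'g'
  Pos -2: 'g' != 'n' (stop)
LCS = "g" (length 1)


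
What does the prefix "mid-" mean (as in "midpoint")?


Prefix: mid-
As in: midpoint -> mid- + point
Meaning = middle


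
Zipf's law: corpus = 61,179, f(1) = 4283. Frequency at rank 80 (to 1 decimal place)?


Zipf's law: f(r) = f(1) / r
f(1) = 4283
f(80) = 4283 / 80
= 53.5 occurrences


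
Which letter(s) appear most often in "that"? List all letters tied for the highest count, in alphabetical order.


Word: "that"
Letter counts:
  'a': 1
  'h': 1
  't': 2
Maximum count = 2
Most frequent = 't' (2 times each)


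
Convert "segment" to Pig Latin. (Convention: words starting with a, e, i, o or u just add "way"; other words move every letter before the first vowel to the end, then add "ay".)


Word: "segment"
Starts with consonant(s) → move to end, add 'ay'
Consonant cluster: "s"
Pig Latin = "egmentsay"


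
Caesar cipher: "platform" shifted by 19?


Word: "platform"
Shift: 19
Each letter → (letter + shift) mod 26:
  'p' (15) + 19 = 8 → 'i'
  'l' (11) + 19 = 4 → 'e'
  'a' (0) + 19 = 19 → 't'
  't' (19) + 19 = 12 → 'm'
  'f' (5) + 19 = 24 → 'y'
  'o' (14) + 19 = 7 → 'h'
  'r' (17) + 19 = 10 → 'k'
  'm' (12) + 19 = 5 → 'f'
Result = "ietmyhkf"


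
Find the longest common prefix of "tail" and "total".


Word 1: "tail"
Word 2: "total"
Comparing from start:
  Pos 0: 't' == 't'
  Pos 1: 'a' != 'o' (stop)
LCP = "t" (length 1)


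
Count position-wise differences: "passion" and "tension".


Comparing character by character (same length = 7):
  Pos 0: 'p' vs 't' !=
  Pos 1: 'a' vs 'e' !=
  Pos 2: 's' vs 'n' !=
  Pos 3: 's' vs 's' =
  Pos 4: 'i' vs 'i' =
  Pos 5: 'o' vs 'o' =
  Pos 6: 'n' vs 'n' =
Hamming distance = 3


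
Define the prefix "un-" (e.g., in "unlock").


Prefix: un-
Example: unlock = un- + lock
Meaning = not / reverse


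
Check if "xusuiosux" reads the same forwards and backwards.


Word: "xusuiosux"
Reversed: "xusoiusux"
Forward == Backward? xusuiosux != xusoiusux
Palindrome = No


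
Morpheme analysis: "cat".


Word: "cat"
Morphemes: cat
Each morpheme carries meaning
= 1 morpheme


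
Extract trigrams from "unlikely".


Word: "unlikely" (length 8)
Number of trigrams = 8 - 3 + 1 = 6
  Position 0: "unl"
  Position 1: "nli"
  Position 2: "lik"
  Position 3: "ike"
  Position 4: "kel"
  Position 5: "ely"
Trigrams = "unl", "nli", "lik", "ike", "kel", "ely"


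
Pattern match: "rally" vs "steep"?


Pattern of "rally": [0, 1, 2, 2, 3]
Pattern of "steep": [0, 1, 2, 2, 3]
Patterns match
Same pattern = Yes


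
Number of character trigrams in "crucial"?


Word: "crucial" (length 7)
Number of 3-grams = length - 3 + 1 = 7 - 3 + 1
= 5


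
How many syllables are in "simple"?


Word: "simple"
Syllable breakdown: sim-ple
Counting: 2 parts
= 2 syllables


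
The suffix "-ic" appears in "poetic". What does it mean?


Suffix: -ic
Example: poetic (poet + -ic)
Meaning = relating to


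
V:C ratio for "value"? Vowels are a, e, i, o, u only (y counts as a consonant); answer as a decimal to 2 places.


Word: "value"
Vowels (a,e,i,o,u): 3
Consonants: 2
Ratio = 3/2
= 1.50


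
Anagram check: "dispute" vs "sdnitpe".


Word 1: "dispute" → sorted: deipstu
Word 2: "sdnitpe" → sorted: deinpst
Same letters? deipstu != deinpst
Anagram = No


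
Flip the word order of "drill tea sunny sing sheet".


Original: "drill tea sunny sing sheet"
Words (1..n): drill | tea | sunny | sing | sheet
Reversed (n..1): sheet | sing | sunny | tea | drill
Result = "sheet sing sunny tea drill"


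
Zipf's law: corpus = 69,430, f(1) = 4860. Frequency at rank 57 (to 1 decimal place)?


Zipf's law: f(r) = f(1) / r
f(1) = 4860
f(57) = 4860 / 57
= 85.3 occurrences


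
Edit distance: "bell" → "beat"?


Word 1: "bell" (length 4)
Word 2: "beat" (length 4)
One optimal edit sequence (insert/delete/substitute each cost 1):
  1. keep 'b'
  2. keep 'e'
  3. substitute 'l' -> 'a'  (+1)
  4. substitute 'l' -> 't'  (+1)
Total edit operations: 2
Edit distance = 2


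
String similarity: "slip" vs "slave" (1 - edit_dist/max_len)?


Word 1: "slip" (length 4)
Word 2: "slave" (length 5)
One optimal edit sequence:
  1. keep 's'
  2. keep 'l'
  3. insert 'a'  (+1)
  4. substitute 'i' -> 'v'  (+1)
  5. substitute 'p' -> 'e'  (+1)
Edit distance = 3
Max length = max(4, 5) = 5
Similarity = 1 - 3/5
= 0.4000


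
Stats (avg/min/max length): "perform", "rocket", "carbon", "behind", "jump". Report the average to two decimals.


Lengths: "perform"=7, "rocket"=6, "carbon"=6, "behind"=6, "jump"=4
Sum = 29, Count = 5
Average = 29/5 = 5.80
= avg=5.80, min=4, max=7


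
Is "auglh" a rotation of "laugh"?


Word: "laugh", Candidate: "auglh"
Method: check if candidate is substring of word+word
"laughlaugh" contains "auglh"? No
Is rotation = No


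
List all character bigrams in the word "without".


Word: "without" (length 7)
Number of bigrams = 7 - 2 + 1 = 6
  Position 0: "wi"
  Position 1: "it"
  Position 2: "th"
  Position 3: "ho"
  Position 4: "ou"
  Position 5: "ut"
Bigrams = "wi", "it", "th", "ho", "ou", "ut"


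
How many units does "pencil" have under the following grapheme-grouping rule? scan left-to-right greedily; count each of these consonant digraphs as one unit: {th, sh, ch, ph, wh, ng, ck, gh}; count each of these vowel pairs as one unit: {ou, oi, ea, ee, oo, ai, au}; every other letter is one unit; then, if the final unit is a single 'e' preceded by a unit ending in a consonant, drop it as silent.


Word: "pencil" (6 letters)
Left-to-right scan:
  1. 'p' (letter)
  2. 'e' (letter)
  3. 'n' (letter)
  4. 'c' (letter)
  5. 'i' (letter)
  6. 'l' (letter)
Units from scan: 6
Sound units = 6 units


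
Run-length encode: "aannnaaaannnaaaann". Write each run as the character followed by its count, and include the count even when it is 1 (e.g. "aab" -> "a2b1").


String: "aannnaaaannnaaaann"
Scanning for consecutive runs:
  'a' x 2
  'n' x 3
  'a' x 4
  'n' x 3
  'a' x 4
  'n' x 2
RLE = "a2n3a4n3a4n2"


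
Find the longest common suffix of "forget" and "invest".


Word 1: "forget"
Word 2: "invest"
Comparing from end:
  Pos -1: 't' == 't'
  Pos -2: 'e' != 's' (stop)
LCS = "t" (length 1)


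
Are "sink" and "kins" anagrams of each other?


Word 1: "sink" → sorted: ikns
Word 2: "kins" → sorted: ikns
Same letters? ikns == ikns
Anagram = Yes


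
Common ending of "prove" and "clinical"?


Word 1: "prove"
Word 2: "clinical"
Comparing from end:
  Pos -1: 'e' != 'l' (stop)
LCS = "" (length 0)


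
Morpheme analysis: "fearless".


Word: "fearless"
Morphemes: fear | -less
Each morpheme carries meaning
= 2 morphemes


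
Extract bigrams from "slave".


Word: "slave" (length 5)
Number of bigrams = 5 - 2 + 1 = 4
  Position 0: "sl"
  Position 1: "la"
  Position 2: "av"
  Position 3: "ve"
Bigrams = "sl", "la", "av", "ve"


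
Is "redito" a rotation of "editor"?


Word: "editor", Candidate: "redito"
Method: check if candidate is substring of word+word
"editoreditor" contains "redito"? Yes
Is rotation = Yes


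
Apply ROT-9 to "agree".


Word: "agree"
Shift: 9
Each letter → (letter + shift) mod 26:
  'a' (0) + 9 = 9 → 'j'
  'g' (6) + 9 = 15 → 'p'
  'r' (17) + 9 = 0 → 'a'
  'e' (4) + 9 = 13 → 'n'
  'e' (4) + 9 = 13 → 'n'
Result = "jpann"


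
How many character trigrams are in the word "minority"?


Word: "minority" (length 8)
Number of 3-grams = length - 3 + 1 = 8 - 3 + 1
= 6


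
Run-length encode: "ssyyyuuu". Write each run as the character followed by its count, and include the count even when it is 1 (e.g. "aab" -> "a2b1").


String: "ssyyyuuu"
Scanning for consecutive runs:
  's' x 2
  'y' x 3
  'u' x 3
RLE = "s2y3u3"


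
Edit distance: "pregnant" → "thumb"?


Word 1: "pregnant" (length 8)
Word 2: "thumb" (length 5)
One optimal edit sequence (insert/delete/substitute each cost 1):
  1. delete 'p'  (+1)
  2. delete 'r'  (+1)
  3. delete 'e'  (+1)
  4. substitute 'g' -> 't'  (+1)
  5. substitute 'n' -> 'h'  (+1)
  6. substitute 'a' -> 'u'  (+1)
  7. substitute 'n' -> 'm'  (+1)
  8. substitute 't' -> 'b'  (+1)
Total edit operations: 8
Edit distance = 8


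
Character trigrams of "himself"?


Word: "himself" (length 7)
Number of trigrams = 7 - 3 + 1 = 5
  Position 0: "him"
  Position 1: "ims"
  Position 2: "mse"
  Position 3: "sel"
  Position 4: "elf"
Trigrams = "him", "ims", "mse", "sel", "elf"


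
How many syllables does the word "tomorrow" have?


Word: "tomorrow"
Syllable breakdown: to / mor / row
Counting: 3 parts
= 3 syllables


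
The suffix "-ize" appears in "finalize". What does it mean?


Suffix: -ize
Example: finalize (final + -ize)
Meaning = to make


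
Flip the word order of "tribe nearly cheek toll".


Original: "tribe nearly cheek toll"
Words (1..n): tribe | nearly | cheek | toll
Reversed (n..1): toll | cheek | nearly | tribe
Result = "toll cheek nearly tribe"


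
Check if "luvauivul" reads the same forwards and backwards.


Word: "luvauivul"
Reversed: "luviuavul"
Forward == Backward? luvauivul != luviuavul
Palindrome = No


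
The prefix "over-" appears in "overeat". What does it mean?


Prefix: over-
As in: overeat -> over- + eat
Meaning = excessive


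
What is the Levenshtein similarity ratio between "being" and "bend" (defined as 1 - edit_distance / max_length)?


Word 1: "being" (length 5)
Word 2: "bend" (length 4)
One optimal edit sequence:
  1. keep 'b'
  2. keep 'e'
  3. delete 'i'  (+1)
  4. keep 'n'
  5. substitute 'g' -> 'd'  (+1)
Edit distance = 2
Max length = max(5, 4) = 5
Similarity = 1 - 2/5
= 0.6000


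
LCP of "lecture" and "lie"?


Word 1: "lecture"
Word 2: "lie"
Comparing from start:
  Pos 0: 'l' == 'l'
  Pos 1: 'e' != 'i' (stop)
LCP = "l" (length 1)


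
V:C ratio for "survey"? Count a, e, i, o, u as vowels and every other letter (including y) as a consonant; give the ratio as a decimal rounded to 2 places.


Word: "survey"
Vowels (a,e,i,o,u): 2
Consonants: 4
Ratio = 2/4
= 0.50


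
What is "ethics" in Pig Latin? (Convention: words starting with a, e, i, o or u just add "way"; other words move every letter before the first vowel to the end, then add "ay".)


Word: "ethics"
Starts with vowel → add 'way'
Pig Latin = "ethicsway"


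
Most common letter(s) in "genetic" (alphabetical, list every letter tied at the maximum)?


Word: "genetic"
Letter counts:
  'c': 1
  'e': 2
  'g': 1
  'i': 1
  'n': 1
  't': 1
Maximum count = 2
Most frequent = 'e' (2 times each)


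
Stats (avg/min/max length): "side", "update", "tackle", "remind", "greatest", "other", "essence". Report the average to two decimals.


Lengths: "side"=4, "update"=6, "tackle"=6, "remind"=6, "greatest"=8, "other"=5, "essence"=7
Sum = 42, Count = 7
Average = 42/7 = 6.00
= avg=6.00, min=4, max=8


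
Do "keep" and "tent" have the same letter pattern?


Pattern of "keep": [0, 1, 1, 2]
Pattern of "tent": [0, 1, 2, 0]
Patterns do not match
Same pattern = No


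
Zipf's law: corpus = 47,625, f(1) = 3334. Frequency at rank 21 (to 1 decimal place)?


Zipf's law: f(r) = f(1) / r
f(1) = 3334
f(21) = 3334 / 21
= 158.8 occurrences


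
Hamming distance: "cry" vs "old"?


Comparing character by character (same length = 3):
  Pos 0: 'c' vs 'o' !=
  Pos 1: 'r' vs 'l' !=
  Pos 2: 'y' vs 'd' !=
Hamming distance = 3


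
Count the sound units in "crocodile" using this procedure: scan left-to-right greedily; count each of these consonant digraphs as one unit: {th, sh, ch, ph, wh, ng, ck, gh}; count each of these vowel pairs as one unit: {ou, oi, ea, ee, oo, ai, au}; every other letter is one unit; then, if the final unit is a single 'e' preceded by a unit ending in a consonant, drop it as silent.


Word: "crocodile" (9 letters)
Left-to-right scan:
  [1] 'c' (letter)
  [2] 'r' (letter)
  [3] 'o' (letter)
  [4] 'c' (letter)
  [5] 'o' (letter)
  [6] 'd' (letter)
  [7] 'i' (letter)
  [8] 'l' (letter)
  [9] 'e' (letter)
Units from scan: 9
Final unit is 'e' after a consonant -> drop as silent (-1)
Sound units = 8 units


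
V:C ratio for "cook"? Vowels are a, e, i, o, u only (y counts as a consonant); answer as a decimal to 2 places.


Word: "cook"
Vowels (a,e,i,o,u): 2
Consonants: 2
Ratio = 2/2
= 1.00


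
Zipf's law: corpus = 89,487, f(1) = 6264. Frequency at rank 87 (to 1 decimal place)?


Zipf's law: f(r) = f(1) / r
f(1) = 6264
f(87) = 6264 / 87
= 72.0 occurrences


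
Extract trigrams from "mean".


Word: "mean" (length 4)
Number of trigrams = 4 - 3 + 1 = 2
  Position 0: "mea"
  Position 1: "ean"
Trigrams = "mea", "ean"


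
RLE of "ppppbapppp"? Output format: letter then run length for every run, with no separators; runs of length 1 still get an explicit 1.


String: "ppppbapppp"
Scanning for consecutive runs:
  'p' x 4
  'b' x 1
  'a' x 1
  'p' x 4
RLE = "p4b1a1p4"


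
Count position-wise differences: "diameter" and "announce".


Comparing character by character (same length = 8):
  Pos 0: 'd' vs 'a' !=
  Pos 1: 'i' vs 'n' !=
  Pos 2: 'a' vs 'n' !=
  Pos 3: 'm' vs 'o' !=
  Pos 4: 'e' vs 'u' !=
  Pos 5: 't' vs 'n' !=
  Pos 6: 'e' vs 'c' !=
  Pos 7: 'r' vs 'e' !=
Hamming distance = 8


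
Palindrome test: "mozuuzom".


Word: "mozuuzom"
Reversed: "mozuuzom"
Forward == Backward? mozuuzom == mozuuzom
Palindrome = Yes


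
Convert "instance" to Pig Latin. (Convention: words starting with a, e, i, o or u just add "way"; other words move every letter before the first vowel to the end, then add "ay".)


Word: "instance"
Starts with vowel → add 'way'
Pig Latin = "instanceway"


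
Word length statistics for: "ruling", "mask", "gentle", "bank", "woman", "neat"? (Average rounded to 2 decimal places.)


Lengths: "ruling"=6, "mask"=4, "gentle"=6, "bank"=4, "woman"=5, "neat"=4
Sum = 29, Count = 6
Average = 29/6 = 4.83
= avg=4.83, min=4, max=6


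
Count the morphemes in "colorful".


Word: "colorful"
Morphemes: color / -ful
Each morpheme carries meaning
= 2 morphemes


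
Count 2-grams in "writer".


Word: "writer" (length 6)
Number of 2-grams = length - 2 + 1 = 6 - 2 + 1
= 5


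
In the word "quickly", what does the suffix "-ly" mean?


Suffix: -ly
Example: quickly (quick + -ly)
Meaning = in a manner


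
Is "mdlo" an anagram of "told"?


Word 1: "told" → sorted: dlot
Word 2: "mdlo" → sorted: dlmo
Same letters? dlot != dlmo
Anagram = No


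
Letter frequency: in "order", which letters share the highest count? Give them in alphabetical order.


Word: "order"
Letter counts:
  'd': 1
  'e': 1
  'o': 1
  'r': 2
Maximum count = 2
Most frequent = 'r' (2 times each)


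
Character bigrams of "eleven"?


Word: "eleven" (length 6)
Number of bigrams = 6 - 2 + 1 = 5
  Position 0: "el"
  Position 1: "le"
  Position 2: "ev"
  Position 3: "ve"
  Position 4: "en"
Bigrams = "el", "le", "ev", "ve", "en"


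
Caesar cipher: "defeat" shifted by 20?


Word: "defeat"
Shift: 20
Each letter → (letter + shift) mod 26:
  'd' (3) + 20 = 23 → 'x'
  'e' (4) + 20 = 24 → 'y'
  'f' (5) + 20 = 25 → 'z'
  'e' (4) + 20 = 24 → 'y'
  'a' (0) + 20 = 20 → 'u'
  't' (19) + 20 = 13 → 'n'
Result = "xyzyun"


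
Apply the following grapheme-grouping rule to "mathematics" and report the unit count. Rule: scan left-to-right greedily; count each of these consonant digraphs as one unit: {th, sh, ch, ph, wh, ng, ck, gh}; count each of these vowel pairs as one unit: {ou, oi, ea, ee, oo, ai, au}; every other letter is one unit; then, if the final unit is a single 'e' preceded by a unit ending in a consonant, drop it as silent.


Word: "mathematics" (11 letters)
Left-to-right scan:
  (1) 'm' (letter)
  (2) 'a' (letter)
  (3) 'th' (digraph)
  (4) 'e' (letter)
  (5) 'm' (letter)
  (6) 'a' (letter)
  (7) 't' (letter)
  (8) 'i' (letter)
  (9) 'c' (letter)
  (10) 's' (letter)
Units from scan: 10
Sound units = 10 units


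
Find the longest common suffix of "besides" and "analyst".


Word 1: "besides"
Word 2: "analyst"
Comparing from end:
  Pos -1: 's' != 't' (stop)
LCS = "" (length 0)


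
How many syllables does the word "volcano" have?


Word: "volcano"
Syllable breakdown: vol · ca · no
Counting: 3 parts
= 3 syllables


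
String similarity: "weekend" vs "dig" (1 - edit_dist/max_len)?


Word 1: "weekend" (length 7)
Word 2: "dig" (length 3)
One optimal edit sequence:
  1. delete 'w'  (+1)
  2. delete 'e'  (+1)
  3. delete 'e'  (+1)
  4. delete 'k'  (+1)
  5. substitute 'e' -> 'd'  (+1)
  6. substitute 'n' -> 'i'  (+1)
  7. substitute 'd' -> 'g'  (+1)
Edit distance = 7
Max length = max(7, 3) = 7
Similarity = 1 - 7/7
= 0.0000


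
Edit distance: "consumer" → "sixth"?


Word 1: "consumer" (length 8)
Word 2: "sixth" (length 5)
One optimal edit sequence (insert/delete/substitute each cost 1):
  1. delete 'c'  (+1)
  2. delete 'o'  (+1)
  3. delete 'n'  (+1)
  4. keep 's'
  5. substitute 'u' -> 'i'  (+1)
  6. substitute 'm' -> 'x'  (+1)
  7. substitute 'e' -> 't'  (+1)
  8. substitute 'r' -> 'h'  (+1)
Total edit operations: 7
Edit distance = 7


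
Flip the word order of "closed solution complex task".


Original: "closed solution complex task"
Words (1..n): closed | solution | complex | task
Reversed (n..1): task | complex | solution | closed
Result = "task complex solution closed"


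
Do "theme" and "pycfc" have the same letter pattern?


Pattern of "theme": [0, 1, 2, 3, 2]
Pattern of "pycfc": [0, 1, 2, 3, 2]
Patterns match
Same pattern = Yes


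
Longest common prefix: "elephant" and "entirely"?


Word 1: "elephant"
Word 2: "entirely"
Comparing from start:
  Pos 0: 'e' == 'e'
  Pos 1: 'l' != 'n' (stop)
LCP = "e" (length 1)


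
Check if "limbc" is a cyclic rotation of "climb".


Word: "climb", Candidate: "limbc"
Method: check if candidate is substring of word+word
"climbclimb" contains "limbc"? Yes
Is rotation = Yes


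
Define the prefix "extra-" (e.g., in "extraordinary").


Prefix: extra-
Example: extraordinary = extra- + ordinary
Meaning = beyond


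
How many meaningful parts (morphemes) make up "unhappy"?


Word: "unhappy"
Morphemes: un- | happy
Each morpheme carries meaning
= 2 morphemes


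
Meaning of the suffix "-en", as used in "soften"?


Suffix: -en
Example: soften (soft + -en)
Meaning = to make / become


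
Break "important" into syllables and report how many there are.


Word: "important"
Syllable breakdown: im-por-tant
Counting: 3 parts
= 3 syllables


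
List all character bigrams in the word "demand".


Word: "demand" (length 6)
Number of bigrams = 6 - 2 + 1 = 5
  Position 0: "de"
  Position 1: "em"
  Position 2: "ma"
  Position 3: "an"
  Position 4: "nd"
Bigrams = "de", "em", "ma", "an", "nd"


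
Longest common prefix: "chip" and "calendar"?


Word 1: "chip"
Word 2: "calendar"
Comparing from start:
  Pos 0: 'c' == 'c'
  Pos 1: 'h' != 'a' (stop)
LCP = "c" (length 1)


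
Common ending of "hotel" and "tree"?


Word 1: "hotel"
Word 2: "tree"
Comparing from end:
  Pos -1: 'l' != 'e' (stop)
LCS = "" (length 0)


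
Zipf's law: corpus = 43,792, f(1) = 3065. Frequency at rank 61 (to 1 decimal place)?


Zipf's law: f(r) = f(1) / r
f(1) = 3065
f(61) = 3065 / 61
= 50.2 occurrences


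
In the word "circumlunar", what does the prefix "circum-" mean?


Prefix: circum-
Example: circumlunar = circum- + lunar
Meaning = around


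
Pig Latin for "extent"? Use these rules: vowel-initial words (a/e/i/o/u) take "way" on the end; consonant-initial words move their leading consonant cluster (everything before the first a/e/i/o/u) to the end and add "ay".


Word: "extent"
Starts with vowel → add 'way'
Pig Latin = "extentway"


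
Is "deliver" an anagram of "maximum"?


Word 1: "maximum" → sorted: aimmmux
Word 2: "deliver" → sorted: deeilrv
Same letters? aimmmux != deeilrv
Anagram = No


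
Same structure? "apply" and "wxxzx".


Pattern of "apply": [0, 1, 1, 2, 3]
Pattern of "wxxzx": [0, 1, 1, 2, 1]
Patterns do not match
Same pattern = No


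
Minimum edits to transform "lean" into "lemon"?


Word 1: "lean" (length 4)
Word 2: "lemon" (length 5)
One optimal edit sequence (insert/delete/substitute each cost 1):
  1. keep 'l'
  2. keep 'e'
  3. insert 'm'  (+1)
  4. substitute 'a' -> 'o'  (+1)
  5. keep 'n'
Total edit operations: 2
Edit distance = 2


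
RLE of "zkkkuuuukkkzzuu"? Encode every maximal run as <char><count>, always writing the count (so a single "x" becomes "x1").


String: "zkkkuuuukkkzzuu"
Scanning for consecutive runs:
  'z' x 1
  'k' x 3
  'u' x 4
  'k' x 3
  'z' x 2
  'u' x 2
RLE = "z1k3u4k3z2u2"


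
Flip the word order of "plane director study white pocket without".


Original: "plane director study white pocket without"
Words (1..n): plane | director | study | white | pocket | without
Reversed (n..1): without | pocket | white | study | director | plane
Result = "without pocket white study director plane"


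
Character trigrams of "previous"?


Word: "previous" (length 8)
Number of trigrams = 8 - 3 + 1 = 6
  Position 0: "pre"
  Position 1: "rev"
  Position 2: "evi"
  Position 3: "vio"
  Position 4: "iou"
  Position 5: "ous"
Trigrams = "pre", "rev", "evi", "vio", "iou", "ous"


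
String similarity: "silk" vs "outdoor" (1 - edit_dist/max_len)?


Word 1: "silk" (length 4)
Word 2: "outdoor" (length 7)
One optimal edit sequence:
  1. insert 'o'  (+1)
  2. insert 'u'  (+1)
  3. insert 't'  (+1)
  4. substitute 's' -> 'd'  (+1)
  5. substitute 'i' -> 'o'  (+1)
  6. substitute 'l' -> 'o'  (+1)
  7. substitute 'k' -> 'r'  (+1)
Edit distance = 7
Max length = max(4, 7) = 7
Similarity = 1 - 7/7
= 0.0000


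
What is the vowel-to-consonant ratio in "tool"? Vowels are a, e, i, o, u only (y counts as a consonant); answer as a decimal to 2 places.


Word: "tool"
Vowels (a,e,i,o,u): 2
Consonants: 2
Ratio = 2/2
= 1.00


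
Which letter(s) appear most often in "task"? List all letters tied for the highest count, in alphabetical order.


Word: "task"
Letter counts:
  'a': 1
  'k': 1
  's': 1
  't': 1
Maximum count = 1
Most frequent = 'a', 'k', 's', 't' (1 time each)


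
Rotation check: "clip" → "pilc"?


Word: "clip", Candidate: "pilc"
Method: check if candidate is substring of word+word
"clipclip" contains "pilc"? No
Is rotation = No


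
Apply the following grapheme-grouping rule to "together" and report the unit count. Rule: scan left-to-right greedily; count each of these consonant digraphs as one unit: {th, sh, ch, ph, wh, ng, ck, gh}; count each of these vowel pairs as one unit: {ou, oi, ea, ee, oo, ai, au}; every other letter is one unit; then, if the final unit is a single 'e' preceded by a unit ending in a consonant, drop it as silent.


Word: "together" (8 letters)
Left-to-right scan:
  (1) 't' (letter)
  (2) 'o' (letter)
  (3) 'g' (letter)
  (4) 'e' (letter)
  (5) 'th' (digraph)
  (6) 'e' (letter)
  (7) 'r' (letter)
Units from scan: 7
Sound units = 7 units


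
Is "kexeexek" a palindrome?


Word: "kexeexek"
Reversed: "kexeexek"
Forward == Backward? kexeexek == kexeexek
Palindrome = Yes


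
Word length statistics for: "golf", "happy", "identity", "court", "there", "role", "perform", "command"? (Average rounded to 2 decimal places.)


Lengths: "golf"=4, "happy"=5, "identity"=8, "court"=5, "there"=5, "role"=4, "perform"=7, "command"=7
Sum = 45, Count = 8
Average = 45/8 = 5.63
= avg=5.63, min=4, max=8


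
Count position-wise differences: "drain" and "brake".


Comparing character by character (same length = 5):
  Pos 0: 'd' vs 'b' !=
  Pos 1: 'r' vs 'r' =
  Pos 2: 'a' vs 'a' =
  Pos 3: 'i' vs 'k' !=
  Pos 4: 'n' vs 'e' !=
Hamming distance = 3


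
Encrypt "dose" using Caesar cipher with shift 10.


Word: "dose"
Shift: 10
Each letter → (letter + shift) mod 26:
  'd' (3) + 10 = 13 → 'n'
  'o' (14) + 10 = 24 → 'y'
  's' (18) + 10 = 2 → 'c'
  'e' (4) + 10 = 14 → 'o'
Result = "nyco"


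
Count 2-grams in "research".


Word: "research" (length 8)
Number of 2-grams = length - 2 + 1 = 8 - 2 + 1
= 7


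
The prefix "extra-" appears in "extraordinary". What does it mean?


Prefix: extra-
As in: extraordinary -> extra- + ordinary
Meaning = beyond


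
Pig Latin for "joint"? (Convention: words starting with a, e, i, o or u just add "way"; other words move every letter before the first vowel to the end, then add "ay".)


Word: "joint"
Starts with consonant(s) → move to end, add 'ay'
Consonant cluster: "j"
Pig Latin = "ointjay"


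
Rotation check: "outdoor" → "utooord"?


Word: "outdoor", Candidate: "utooord"
Method: check if candidate is substring of word+word
"outdooroutdoor" contains "utooord"? No
Is rotation = No


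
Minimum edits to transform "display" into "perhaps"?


Word 1: "display" (length 7)
Word 2: "perhaps" (length 7)
One optimal edit sequence (insert/delete/substitute each cost 1):
  1. substitute 'd' -> 'p'  (+1)
  2. substitute 'i' -> 'e'  (+1)
  3. substitute 's' -> 'r'  (+1)
  4. substitute 'p' -> 'h'  (+1)
  5. substitute 'l' -> 'a'  (+1)
  6. substitute 'a' -> 'p'  (+1)
  7. substitute 'y' -> 's'  (+1)
Total edit operations: 7
Edit distance = 7


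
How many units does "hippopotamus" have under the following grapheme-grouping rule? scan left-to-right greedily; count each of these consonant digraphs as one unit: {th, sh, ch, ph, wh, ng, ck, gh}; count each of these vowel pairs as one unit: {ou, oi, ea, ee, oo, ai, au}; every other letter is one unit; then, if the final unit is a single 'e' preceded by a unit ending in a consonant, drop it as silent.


Word: "hippopotamus" (12 letters)
Left-to-right scan:
  1. 'h' (letter)
  2. 'i' (letter)
  3. 'p' (letter)
  4. 'p' (letter)
  5. 'o' (letter)
  6. 'p' (letter)
  7. 'o' (letter)
  8. 't' (letter)
  9. 'a' (letter)
  10. 'm' (letter)
  11. 'u' (letter)
  12. 's' (letter)
Units from scan: 12
Sound units = 12 units


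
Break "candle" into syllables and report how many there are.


Word: "candle"
Syllable breakdown: can-dle
Counting: 2 parts
= 2 syllables


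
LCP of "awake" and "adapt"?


Word 1: "awake"
Word 2: "adapt"
Comparing from start:
  Pos 0: 'a' == 'a'
  Pos 1: 'w' != 'd' (stop)
LCP = "a" (length 1)


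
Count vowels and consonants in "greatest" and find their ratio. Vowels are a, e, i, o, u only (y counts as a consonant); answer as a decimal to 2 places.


Word: "greatest"
Vowels (a,e,i,o,u): 3
Consonants: 5
Ratio = 3/5
= 0.60


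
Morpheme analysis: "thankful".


Word: "thankful"
Morphemes: thank / -ful
Each morpheme carries meaning
= 2 morphemes


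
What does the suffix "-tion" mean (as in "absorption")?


Suffix: -tion
Example: absorption = absorb + -tion, with a spelling change
Meaning = act or process


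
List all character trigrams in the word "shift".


Word: "shift" (length 5)
Number of trigrams = 5 - 3 + 1 = 3
  Position 0: "shi"
  Position 1: "hif"
  Position 2: "ift"
Trigrams = "shi", "hif", "ift"


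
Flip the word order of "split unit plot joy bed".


Original: "split unit plot joy bed"
Words (1..n): split | unit | plot | joy | bed
Reversed (n..1): bed | joy | plot | unit | split
Result = "bed joy plot unit split"


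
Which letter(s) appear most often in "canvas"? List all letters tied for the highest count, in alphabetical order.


Word: "canvas"
Letter counts:
  'a': 2
  'c': 1
  'n': 1
  's': 1
  'v': 1
Maximum count = 2
Most frequent = 'a' (2 times each)


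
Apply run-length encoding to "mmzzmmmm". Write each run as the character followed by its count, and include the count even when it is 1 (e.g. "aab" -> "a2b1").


String: "mmzzmmmm"
Scanning for consecutive runs:
  'm' x 2
  'z' x 2
  'm' x 4
RLE = "m2z2m4"


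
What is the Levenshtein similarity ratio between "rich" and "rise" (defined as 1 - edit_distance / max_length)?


Word 1: "rich" (length 4)
Word 2: "rise" (length 4)
One optimal edit sequence:
  1. keep 'r'
  2. keep 'i'
  3. substitute 'c' -> 's'  (+1)
  4. substitute 'h' -> 'e'  (+1)
Edit distance = 2
Max length = max(4, 4) = 4
Similarity = 1 - 2/4
= 0.5000


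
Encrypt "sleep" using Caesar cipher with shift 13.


Word: "sleep"
Shift: 13
Each letter → (letter + shift) mod 26:
  's' (18) + 13 = 5 → 'f'
  'l' (11) + 13 = 24 → 'y'
  'e' (4) + 13 = 17 → 'r'
  'e' (4) + 13 = 17 → 'r'
  'p' (15) + 13 = 2 → 'c'
Result = "fyrrc"


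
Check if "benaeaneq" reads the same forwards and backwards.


Word: "benaeaneq"
Reversed: "qenaeaneb"
Forward == Backward? benaeaneq != qenaeaneb
Palindrome = No


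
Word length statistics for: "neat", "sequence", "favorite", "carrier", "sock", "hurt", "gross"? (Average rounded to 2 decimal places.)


Lengths: "neat"=4, "sequence"=8, "favorite"=8, "carrier"=7, "sock"=4, "hurt"=4, "gross"=5
Sum = 40, Count = 7
Average = 40/7 = 5.71
= avg=5.71, min=4, max=8


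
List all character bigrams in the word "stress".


Word: "stress" (length 6)
Number of bigrams = 6 - 2 + 1 = 5
  Position 0: "st"
  Position 1: "tr"
  Position 2: "re"
  Position 3: "es"
  Position 4: "ss"
Bigrams = "st", "tr", "re", "es", "ss"


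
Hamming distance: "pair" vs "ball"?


Comparing character by character (same length = 4):
  Pos 0: 'p' vs 'b' !=
  Pos 1: 'a' vs 'a' =
  Pos 2: 'i' vs 'l' !=
  Pos 3: 'r' vs 'l' !=
Hamming distance = 3


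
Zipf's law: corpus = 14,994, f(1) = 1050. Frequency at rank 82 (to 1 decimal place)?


Zipf's law: f(r) = f(1) / r
f(1) = 1050
f(82) = 1050 / 82
= 12.8 occurrences


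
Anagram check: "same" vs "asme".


Word 1: "same" → sorted: aems
Word 2: "asme" → sorted: aems
Same letters? aems == aems
Anagram = Yes


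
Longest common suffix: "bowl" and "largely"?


Word 1: "bowl"
Word 2: "largely"
Comparing from end:
  Pos -1: 'l' != 'y' (stop)
LCS = "" (length 0)


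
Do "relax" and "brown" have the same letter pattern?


Pattern of "relax": [0, 1, 2, 3, 4]
Pattern of "brown": [0, 1, 2, 3, 4]
Patterns match
Same pattern = Yes


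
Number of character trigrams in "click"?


Word: "click" (length 5)
Number of 3-grams = length - 3 + 1 = 5 - 3 + 1
= 3


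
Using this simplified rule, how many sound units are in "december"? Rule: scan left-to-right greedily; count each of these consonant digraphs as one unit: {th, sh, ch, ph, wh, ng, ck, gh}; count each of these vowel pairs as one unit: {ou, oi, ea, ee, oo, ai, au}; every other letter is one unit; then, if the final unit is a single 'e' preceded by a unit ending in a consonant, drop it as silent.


Word: "december" (8 letters)
Left-to-right scan:
  [1] 'd' (letter)
  [2] 'e' (letter)
  [3] 'c' (letter)
  [4] 'e' (letter)
  [5] 'm' (letter)
  [6] 'b' (letter)
  [7] 'e' (letter)
  [8] 'r' (letter)
Units from scan: 8
Sound units = 8 units


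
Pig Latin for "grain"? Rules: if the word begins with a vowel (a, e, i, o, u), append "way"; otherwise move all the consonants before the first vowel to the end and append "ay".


Word: "grain"
Starts with consonant(s) → move to end, add 'ay'
Consonant cluster: "gr"
Pig Latin = "aingray"


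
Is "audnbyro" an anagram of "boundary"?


Word 1: "boundary" → sorted: abdnoruy
Word 2: "audnbyro" → sorted: abdnoruy
Same letters? abdnoruy == abdnoruy
Anagram = Yes


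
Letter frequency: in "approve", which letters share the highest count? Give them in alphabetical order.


Word: "approve"
Letter counts:
  'a': 1
  'e': 1
  'o': 1
  'p': 2
  'r': 1
  'v': 1
Maximum count = 2
Most frequent = 'p' (2 times each)


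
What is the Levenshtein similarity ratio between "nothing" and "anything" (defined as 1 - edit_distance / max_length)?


Word 1: "nothing" (length 7)
Word 2: "anything" (length 8)
One optimal edit sequence:
  1. insert 'a'  (+1)
  2. keep 'n'
  3. substitute 'o' -> 'y'  (+1)
  4. keep 't'
  5. keep 'h'
  6. keep 'i'
  7. keep 'n'
  8. keep 'g'
Edit distance = 2
Max length = max(7, 8) = 8
Similarity = 1 - 2/8
= 0.7500


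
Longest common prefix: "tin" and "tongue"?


Word 1: "tin"
Word 2: "tongue"
Comparing from start:
  Pos 0: 't' == 't'
  Pos 1: 'i' != 'o' (stop)
LCP = "t" (length 1)


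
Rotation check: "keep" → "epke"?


Word: "keep", Candidate: "epke"
Method: check if candidate is substring of word+word
"keepkeep" contains "epke"? Yes
Is rotation = Yes


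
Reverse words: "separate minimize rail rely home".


Original: "separate minimize rail rely home"
Words (1..n): separate | minimize | rail | rely | home
Reversed (n..1): home | rely | rail | minimize | separate
Result = "home rely rail minimize separate"


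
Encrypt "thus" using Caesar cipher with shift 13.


Word: "thus"
Shift: 13
Each letter → (letter + shift) mod 26:
  't' (19) + 13 = 6 → 'g'
  'h' (7) + 13 = 20 → 'u'
  'u' (20) + 13 = 7 → 'h'
  's' (18) + 13 = 5 → 'f'
Result = "guhf"


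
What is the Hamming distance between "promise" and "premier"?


Comparing character by character (same length = 7):
  Pos 0: 'p' vs 'p' =
  Pos 1: 'r' vs 'r' =
  Pos 2: 'o' vs 'e' !=
  Pos 3: 'm' vs 'm' =
  Pos 4: 'i' vs 'i' =
  Pos 5: 's' vs 'e' !=
  Pos 6: 'e' vs 'r' !=
Hamming distance = 3


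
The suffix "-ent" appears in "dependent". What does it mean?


Suffix: -ent
Example: dependent (depend + -ent)
Meaning = one who / that which


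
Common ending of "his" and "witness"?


Word 1: "his"
Word 2: "witness"
Comparing from end:
  Pos -1: 's' == 's'
  Pos -2: 'i' != 's' (stop)
LCS = "s" (length 1)


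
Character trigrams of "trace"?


Word: "trace" (length 5)
Number of trigrams = 5 - 3 + 1 = 3
  Position 0: "tra"
  Position 1: "rac"
  Position 2: "ace"
Trigrams = "tra", "rac", "ace"


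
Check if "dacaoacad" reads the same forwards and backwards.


Word: "dacaoacad"
Reversed: "dacaoacad"
Forward == Backward? dacaoacad == dacaoacad
Palindrome = Yes


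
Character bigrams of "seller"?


Word: "seller" (length 6)
Number of bigrams = 6 - 2 + 1 = 5
  Position 0: "se"
  Position 1: "el"
  Position 2: "ll"
  Position 3: "le"
  Position 4: "er"
Bigrams = "se", "el", "ll", "le", "er"


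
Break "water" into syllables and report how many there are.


Word: "water"
Syllable breakdown: wa | ter
Counting: 2 parts
= 2 syllables


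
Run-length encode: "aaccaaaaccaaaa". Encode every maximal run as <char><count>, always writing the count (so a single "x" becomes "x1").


String: "aaccaaaaccaaaa"
Scanning for consecutive runs:
  'a' x 2
  'c' x 2
  'a' x 4
  'c' x 2
  'a' x 4
RLE = "a2c2a4c2a4"


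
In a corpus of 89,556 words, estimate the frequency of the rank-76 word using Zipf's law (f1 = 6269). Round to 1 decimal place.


Zipf's law: f(r) = f(1) / r
f(1) = 6269
f(76) = 6269 / 76
= 82.5 occurrences
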